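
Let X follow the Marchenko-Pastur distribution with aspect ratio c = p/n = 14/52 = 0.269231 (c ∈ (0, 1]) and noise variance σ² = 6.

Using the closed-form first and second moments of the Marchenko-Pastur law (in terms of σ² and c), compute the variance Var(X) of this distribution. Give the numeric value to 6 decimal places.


Recall the MP moments m_1 = E[X] = σ² and m_2 = E[X²] = σ⁴ (1 + c).
m_1 = E[X] = σ² = 6, so m_1² = 36.
m_2 = E[X²] = σ⁴ (1 + c) = 36 · (1 + 0.269231) = 36 · 1.269231 = 45.692308.
(Note m_2 − m_1² simplifies to c · σ⁴ = 0.269231 · 36.)

Var(X) = m_2 − m_1² = 45.692308 − 36 = 9.692308.


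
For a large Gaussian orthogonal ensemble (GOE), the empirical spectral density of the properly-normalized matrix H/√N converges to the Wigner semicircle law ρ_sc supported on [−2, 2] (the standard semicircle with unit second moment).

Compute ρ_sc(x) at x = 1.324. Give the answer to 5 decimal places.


ρ_sc(x) = (1/(2π)) √(4 − x²). With x = 1.324:
  4 − x² = 4 − (1.324)² = 4 − 1.752976 = 2.247024.
  √(4 − x²) = 1.499008.
  1/(2π) = 0.159155.
  ρ_sc(1.324) = 0.159155 · 1.499008 = 0.238574.

Rounded to 5 decimal places: ρ_sc(1.324) ≈ 0.23857.


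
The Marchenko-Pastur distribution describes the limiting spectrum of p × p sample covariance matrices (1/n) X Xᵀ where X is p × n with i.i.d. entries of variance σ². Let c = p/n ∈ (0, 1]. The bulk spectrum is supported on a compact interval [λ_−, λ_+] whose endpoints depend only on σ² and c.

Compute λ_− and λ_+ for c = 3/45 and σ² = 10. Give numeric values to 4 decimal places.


c = 3/45 = 0.066667; √c = 0.258199.
λ_− = σ² (1 − √c)² = 10 · (1 − 0.258199)² = 10 · (0.741801)² = 5.502689.
λ_+ = σ² (1 + √c)² = 10 · (1 + 0.258199)² = 10 · (1.258199)² = 15.830644.

Rounded to 4 decimal places: λ_− ≈ 5.5027, λ_+ ≈ 15.8306.


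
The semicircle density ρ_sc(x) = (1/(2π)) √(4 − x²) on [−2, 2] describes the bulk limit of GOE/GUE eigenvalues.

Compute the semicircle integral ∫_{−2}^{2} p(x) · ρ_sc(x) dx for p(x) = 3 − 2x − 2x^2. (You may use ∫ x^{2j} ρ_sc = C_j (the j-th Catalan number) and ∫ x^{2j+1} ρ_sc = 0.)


Write p(x) = Σ a_i x^i, split into monomials and integrate each against ρ_sc separately.
Using ∫ x^{2j} ρ_sc = C_j = (1/(j+1)) C(2j, j) (Catalan numbers) and ∫ x^{2j+1} ρ_sc = 0 (odd monomials vanish by symmetry):
  i = 0 (even): a_0 · C_{0} = 3 · 1 = 3
  i = 1 (odd): ∫ x^1 ρ_sc = 0 (vanishes)
  i = 2 (even): a_2 · C_{1} = -2 · 1 = -2

Summing the contributions: ∫_{−2}^{2} p(x) ρ_sc(x) dx = 3 + (-2) = 1.


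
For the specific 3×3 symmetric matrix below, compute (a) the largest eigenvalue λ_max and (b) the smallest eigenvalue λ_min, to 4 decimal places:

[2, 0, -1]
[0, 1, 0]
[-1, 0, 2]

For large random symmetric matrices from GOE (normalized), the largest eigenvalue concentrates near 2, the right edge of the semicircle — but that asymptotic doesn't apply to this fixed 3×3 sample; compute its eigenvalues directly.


Since M is real symmetric, all three eigenvalues are real; they are the roots of det(λI − M) = λ³ − (tr M) λ² + s λ − det M, where s is the sum of the principal 2×2 minors.
tr M = 2 + 1 + 2 = 5.
s = (2·1 − 0²) + (2·2 − (-1)²) + (1·2 − 0²) = 2 + 3 + 2 = 7.
det M (expand along row 1) = 2·2 − 0·0 + (-1)·1 = 3.
Characteristic polynomial: λ³ − 5λ² + 7λ − 3 = 0.
Substitute λ = y + (tr M)/3 = y + 1.666667 to remove the quadratic term: y³ + p·y + q = 0 with p = s − (tr M)²/3 = -1.333333 and q = −2(tr M)³/27 + (tr M)·s/3 − det M = -0.592593.
Three real roots ⇒ use the trigonometric (Viète) form: r = 2√(−p/3) = 1.333333, φ = arccos(3q/(p·r)) = arccos(1.000000) = 0.000000 rad.
y_k = r·cos(φ/3 − 2πk/3) for k = 0, 1, 2 gives y = 1.333333, -0.666667, -0.666667.
λ_k = y_k + 1.666667 gives λ = 3.0000, 1.0000, 1.0000 (check: the sum is 5.0000 = tr M).

Hence λ_max = 3.0000 and λ_min = 1.0000.


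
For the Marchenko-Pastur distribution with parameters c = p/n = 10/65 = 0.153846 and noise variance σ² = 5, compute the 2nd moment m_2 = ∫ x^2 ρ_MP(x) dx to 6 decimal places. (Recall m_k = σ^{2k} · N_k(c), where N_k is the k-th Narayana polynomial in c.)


E[X²] = σ⁴ (1 + c) (second MP moment). With σ² = 5 (so σ⁴ = 25) and c = 10/65 = 0.153846: E[X²] = 25 · (1 + 0.153846) = 25 · 1.153846.

So E[X^2] = 28.846154.


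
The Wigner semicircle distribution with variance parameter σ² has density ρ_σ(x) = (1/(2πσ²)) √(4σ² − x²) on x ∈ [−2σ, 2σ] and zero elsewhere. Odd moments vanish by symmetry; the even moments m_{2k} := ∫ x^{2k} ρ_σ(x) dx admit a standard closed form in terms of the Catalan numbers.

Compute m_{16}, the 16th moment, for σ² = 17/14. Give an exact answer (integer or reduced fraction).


By the scaled semicircle moment identity, m_{2k} = σ^{2k} · C_k with k = 8.
C_8 = (1/(k+1)) · C(2k, k) = (1/9) · C(16, 8) = (1/9) · 12870 = 1430.
σ^{2k} = (σ²)^k = (17/14)^8 = 6975757441/1475789056.

Therefore m_{16} = σ^{16} · C_8 = (6975757441/1475789056) · 1430 = 4987666570315/737894528.


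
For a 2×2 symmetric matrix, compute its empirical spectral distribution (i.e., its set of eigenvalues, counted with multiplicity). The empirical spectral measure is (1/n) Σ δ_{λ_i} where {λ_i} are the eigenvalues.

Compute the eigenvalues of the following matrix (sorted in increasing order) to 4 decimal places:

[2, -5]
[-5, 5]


Since M is real symmetric, both eigenvalues are real; they are the roots of det(λI − M) = λ² − (tr M) λ + det M.
tr M = 2 + 5 = 7.
det M = 2·5 − (-5)² = 10 − 25 = -15.
Characteristic polynomial: λ² − 7λ − 15 = 0.
Discriminant Δ = (tr M)² − 4·det M = 49 − (-60) = 109; √Δ = 10.440307.
λ = (tr M ± √Δ)/2 = (7 ± 10.440307)/2, giving (tr M − √Δ)/2 = -1.7202 and (tr M + √Δ)/2 = 8.7202.

Eigenvalues sorted in increasing order: [-1.7202, 8.7202].


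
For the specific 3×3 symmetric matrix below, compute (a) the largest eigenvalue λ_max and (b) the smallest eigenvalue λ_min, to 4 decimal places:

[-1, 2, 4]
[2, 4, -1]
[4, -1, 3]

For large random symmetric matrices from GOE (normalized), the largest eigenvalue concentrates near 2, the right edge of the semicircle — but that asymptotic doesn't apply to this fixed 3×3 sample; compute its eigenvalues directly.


Since M is real symmetric, all three eigenvalues are real; they are the roots of det(λI − M) = λ³ − (tr M) λ² + s λ − det M, where s is the sum of the principal 2×2 minors.
tr M = -1 + 4 + 3 = 6.
s = ((-1)·4 − 2²) + ((-1)·3 − 4²) + (4·3 − (-1)²) = -8 + (-19) + 11 = -16.
det M (expand along row 1) = (-1)·11 − 2·10 + 4·(-18) = -103.
Characteristic polynomial: λ³ − 6λ² − 16λ + 103 = 0.
Substitute λ = y + (tr M)/3 = y + 2.000000 to remove the quadratic term: y³ + p·y + q = 0 with p = s − (tr M)²/3 = -28.000000 and q = −2(tr M)³/27 + (tr M)·s/3 − det M = 55.000000.
Three real roots ⇒ use the trigonometric (Viète) form: r = 2√(−p/3) = 6.110101, φ = arccos(3q/(p·r)) = arccos(-0.964445) = 2.874132 rad.
y_k = r·cos(φ/3 − 2πk/3) for k = 0, 1, 2 gives y = 3.514049, 2.571786, -6.085834.
λ_k = y_k + 2.000000 gives λ = 5.5140, 4.5718, -4.0858 (check: the sum is 6.0000 = tr M).

Hence λ_max = 5.5140 and λ_min = -4.0858.


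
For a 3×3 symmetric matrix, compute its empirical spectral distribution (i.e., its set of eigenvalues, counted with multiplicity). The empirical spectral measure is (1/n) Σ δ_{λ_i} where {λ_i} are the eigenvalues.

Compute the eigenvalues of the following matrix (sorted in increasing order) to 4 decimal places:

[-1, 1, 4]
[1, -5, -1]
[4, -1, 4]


Since M is real symmetric, all three eigenvalues are real; they are the roots of det(λI − M) = λ³ − (tr M) λ² + s λ − det M, where s is the sum of the principal 2×2 minors.
tr M = -1 + (-5) + 4 = -2.
s = ((-1)·(-5) − 1²) + ((-1)·4 − 4²) + ((-5)·4 − (-1)²) = 4 + (-20) + (-21) = -37.
det M (expand along row 1) = (-1)·(-21) − 1·8 + 4·19 = 89.
Characteristic polynomial: λ³ + 2λ² − 37λ − 89 = 0.
Substitute λ = y + (tr M)/3 = y − 0.666667 to remove the quadratic term: y³ + p·y + q = 0 with p = s − (tr M)²/3 = -38.333333 and q = −2(tr M)³/27 + (tr M)·s/3 − det M = -63.740741.
Three real roots ⇒ use the trigonometric (Viète) form: r = 2√(−p/3) = 7.149204, φ = arccos(3q/(p·r)) = arccos(0.697757) = 0.798535 rad.
y_k = r·cos(φ/3 − 2πk/3) for k = 0, 1, 2 gives y = 6.897432, -1.820093, -5.077338.
λ_k = y_k − 0.666667 gives λ = 6.2308, -2.4868, -5.7440 (check: the sum is -2.0000 = tr M).

Eigenvalues sorted in increasing order: [-5.7440, -2.4868, 6.2308].


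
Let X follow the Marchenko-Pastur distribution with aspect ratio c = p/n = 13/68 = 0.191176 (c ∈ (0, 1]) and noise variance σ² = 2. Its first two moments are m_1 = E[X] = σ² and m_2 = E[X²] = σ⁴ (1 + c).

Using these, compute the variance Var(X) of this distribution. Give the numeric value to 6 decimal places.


m_1 = E[X] = σ² = 2, so m_1² = 4.
m_2 = E[X²] = σ⁴ (1 + c) = 4 · (1 + 0.191176) = 4 · 1.191176 = 4.764706.
(Note m_2 − m_1² simplifies to c · σ⁴ = 0.191176 · 4.)

Var(X) = m_2 − m_1² = 4.764706 − 4 = 0.764706.


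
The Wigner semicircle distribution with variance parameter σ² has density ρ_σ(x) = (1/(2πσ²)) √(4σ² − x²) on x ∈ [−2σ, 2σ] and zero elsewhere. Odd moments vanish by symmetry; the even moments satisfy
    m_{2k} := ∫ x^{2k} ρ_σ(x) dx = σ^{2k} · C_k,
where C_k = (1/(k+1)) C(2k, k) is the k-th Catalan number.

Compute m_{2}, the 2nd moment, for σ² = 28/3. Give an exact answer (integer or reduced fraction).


By the scaled semicircle moment identity, m_{2k} = σ^{2k} · C_k with k = 1.
C_1 = (1/(k+1)) · C(2k, k) = (1/2) · C(2, 1) = (1/2) · 2 = 1.
σ^{2k} = (σ²)^k = (28/3)^1 = 28/3.

Therefore m_{2} = σ^{2} · C_1 = (28/3) · 1 = 28/3.


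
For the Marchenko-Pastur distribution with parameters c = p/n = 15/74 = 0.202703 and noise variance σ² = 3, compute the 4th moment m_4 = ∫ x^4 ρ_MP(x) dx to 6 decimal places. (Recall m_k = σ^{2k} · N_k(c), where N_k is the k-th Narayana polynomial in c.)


E[X⁴] = σ⁸ (1 + 6c + 6c² + c³) (fourth MP moment). With σ² = 3 (so σ⁸ = 81) and c = 15/74 = 0.202703: E[X⁴] = 81 · (1 + 6·0.202703 + 6·(0.202703)² + (0.202703)³) = 81 · 2.471075.

So E[X^4] = 200.157096.


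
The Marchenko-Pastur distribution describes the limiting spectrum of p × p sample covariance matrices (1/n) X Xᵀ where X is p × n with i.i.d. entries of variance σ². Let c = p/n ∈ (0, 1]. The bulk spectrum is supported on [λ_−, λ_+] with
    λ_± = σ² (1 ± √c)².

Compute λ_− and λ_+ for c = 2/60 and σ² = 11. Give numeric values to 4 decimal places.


c = 2/60 = 0.033333; √c = 0.182574.
λ_− = σ² (1 − √c)² = 11 · (1 − 0.182574)² = 11 · (0.817426)² = 7.350035.
λ_+ = σ² (1 + √c)² = 11 · (1 + 0.182574)² = 11 · (1.182574)² = 15.383299.

Rounded to 4 decimal places: λ_− ≈ 7.3500, λ_+ ≈ 15.3833.


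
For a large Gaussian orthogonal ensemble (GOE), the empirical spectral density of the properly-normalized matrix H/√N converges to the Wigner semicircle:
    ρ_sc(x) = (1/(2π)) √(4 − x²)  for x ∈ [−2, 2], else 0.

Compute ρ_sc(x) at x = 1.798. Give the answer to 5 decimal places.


ρ_sc(x) = (1/(2π)) √(4 − x²). With x = 1.798:
  4 − x² = 4 − (1.798)² = 4 − 3.232804 = 0.767196.
  √(4 − x²) = 0.875897.
  1/(2π) = 0.159155.
  ρ_sc(1.798) = 0.159155 · 0.875897 = 0.139403.

Rounded to 5 decimal places: ρ_sc(1.798) ≈ 0.13940.


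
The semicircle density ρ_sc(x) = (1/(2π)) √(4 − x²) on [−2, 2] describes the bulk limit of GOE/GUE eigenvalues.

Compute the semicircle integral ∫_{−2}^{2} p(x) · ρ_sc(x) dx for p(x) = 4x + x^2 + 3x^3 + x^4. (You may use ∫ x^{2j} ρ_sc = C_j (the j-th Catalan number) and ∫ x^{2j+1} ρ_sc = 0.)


Write p(x) = Σ a_i x^i, split into monomials and integrate each against ρ_sc separately.
Using ∫ x^{2j} ρ_sc = C_j = (1/(j+1)) C(2j, j) (Catalan numbers) and ∫ x^{2j+1} ρ_sc = 0 (odd monomials vanish by symmetry):
  i = 1 (odd): ∫ x^1 ρ_sc = 0 (vanishes)
  i = 2 (even): a_2 · C_{1} = 1 · 1 = 1
  i = 3 (odd): ∫ x^3 ρ_sc = 0 (vanishes)
  i = 4 (even): a_4 · C_{2} = 1 · 2 = 2

Summing the contributions: ∫_{−2}^{2} p(x) ρ_sc(x) dx = 1 + 2 = 3.


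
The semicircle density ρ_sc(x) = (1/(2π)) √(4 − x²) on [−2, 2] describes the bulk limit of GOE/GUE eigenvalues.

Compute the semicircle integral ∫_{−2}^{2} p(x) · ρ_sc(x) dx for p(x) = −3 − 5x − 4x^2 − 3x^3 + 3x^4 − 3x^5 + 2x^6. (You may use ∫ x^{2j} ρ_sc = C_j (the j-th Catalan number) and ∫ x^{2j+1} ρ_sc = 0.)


Write p(x) = Σ a_i x^i, split into monomials and integrate each against ρ_sc separately.
Using ∫ x^{2j} ρ_sc = C_j = (1/(j+1)) C(2j, j) (Catalan numbers) and ∫ x^{2j+1} ρ_sc = 0 (odd monomials vanish by symmetry):
  i = 0 (even): a_0 · C_{0} = -3 · 1 = -3
  i = 1 (odd): ∫ x^1 ρ_sc = 0 (vanishes)
  i = 2 (even): a_2 · C_{1} = -4 · 1 = -4
  i = 3 (odd): ∫ x^3 ρ_sc = 0 (vanishes)
  i = 4 (even): a_4 · C_{2} = 3 · 2 = 6
  i = 5 (odd): ∫ x^5 ρ_sc = 0 (vanishes)
  i = 6 (even): a_6 · C_{3} = 2 · 5 = 10

Summing the contributions: ∫_{−2}^{2} p(x) ρ_sc(x) dx = (-3) + (-4) + 6 + 10 = 9.


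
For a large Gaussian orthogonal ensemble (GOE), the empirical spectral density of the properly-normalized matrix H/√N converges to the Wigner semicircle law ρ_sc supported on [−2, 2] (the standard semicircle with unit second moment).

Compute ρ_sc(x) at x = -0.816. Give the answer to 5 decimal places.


ρ_sc(x) = (1/(2π)) √(4 − x²). With x = -0.816:
  4 − x² = 4 − (-0.816)² = 4 − 0.665856 = 3.334144.
  √(4 − x²) = 1.825964.
  1/(2π) = 0.159155.
  ρ_sc(-0.816) = 0.159155 · 1.825964 = 0.290611.

Rounded to 5 decimal places: ρ_sc(-0.816) ≈ 0.29061.


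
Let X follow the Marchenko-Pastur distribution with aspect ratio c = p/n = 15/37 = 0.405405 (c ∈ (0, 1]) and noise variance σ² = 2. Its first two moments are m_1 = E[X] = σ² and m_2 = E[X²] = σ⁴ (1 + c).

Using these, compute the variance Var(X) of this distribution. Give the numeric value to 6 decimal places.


m_1 = E[X] = σ² = 2, so m_1² = 4.
m_2 = E[X²] = σ⁴ (1 + c) = 4 · (1 + 0.405405) = 4 · 1.405405 = 5.621622.
(Note m_2 − m_1² simplifies to c · σ⁴ = 0.405405 · 4.)

Var(X) = m_2 − m_1² = 5.621622 − 4 = 1.621622.


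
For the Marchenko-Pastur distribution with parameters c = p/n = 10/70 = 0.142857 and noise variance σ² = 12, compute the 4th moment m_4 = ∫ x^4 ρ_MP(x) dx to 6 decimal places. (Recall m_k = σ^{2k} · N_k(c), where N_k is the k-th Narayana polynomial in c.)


E[X⁴] = σ⁸ (1 + 6c + 6c² + c³) (fourth MP moment). With σ² = 12 (so σ⁸ = 20736) and c = 10/70 = 0.142857: E[X⁴] = 20736 · (1 + 6·0.142857 + 6·(0.142857)² + (0.142857)³) = 20736 · 1.982507.

So E[X^4] = 41109.271137.


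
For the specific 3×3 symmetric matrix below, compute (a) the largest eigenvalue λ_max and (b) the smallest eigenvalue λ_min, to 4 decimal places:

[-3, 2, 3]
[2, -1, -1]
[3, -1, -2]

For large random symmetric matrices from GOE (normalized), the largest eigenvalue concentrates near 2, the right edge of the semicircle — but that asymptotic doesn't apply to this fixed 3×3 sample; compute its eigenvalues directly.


Since M is real symmetric, all three eigenvalues are real; they are the roots of det(λI − M) = λ³ − (tr M) λ² + s λ − det M, where s is the sum of the principal 2×2 minors.
tr M = -3 + (-1) + (-2) = -6.
s = ((-3)·(-1) − 2²) + ((-3)·(-2) − 3²) + ((-1)·(-2) − (-1)²) = -1 + (-3) + 1 = -3.
det M (expand along row 1) = (-3)·1 − 2·(-1) + 3·1 = 2.
Characteristic polynomial: λ³ + 6λ² − 3λ − 2 = 0.
Substitute λ = y + (tr M)/3 = y − 2.000000 to remove the quadratic term: y³ + p·y + q = 0 with p = s − (tr M)²/3 = -15.000000 and q = −2(tr M)³/27 + (tr M)·s/3 − det M = 20.000000.
Three real roots ⇒ use the trigonometric (Viète) form: r = 2√(−p/3) = 4.472136, φ = arccos(3q/(p·r)) = arccos(-0.894427) = 2.677945 rad.
y_k = r·cos(φ/3 − 2πk/3) for k = 0, 1, 2 gives y = 2.805603, 1.613230, -4.418833.
λ_k = y_k − 2.000000 gives λ = 0.8056, -0.3868, -6.4188 (check: the sum is -6.0000 = tr M).

Hence λ_max = 0.8056 and λ_min = -6.4188.


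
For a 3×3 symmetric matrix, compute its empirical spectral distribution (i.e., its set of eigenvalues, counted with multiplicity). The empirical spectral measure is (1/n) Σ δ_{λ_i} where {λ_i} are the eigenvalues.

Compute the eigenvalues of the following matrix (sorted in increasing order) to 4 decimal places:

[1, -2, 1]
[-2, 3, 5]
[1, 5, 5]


Since M is real symmetric, all three eigenvalues are real; they are the roots of det(λI − M) = λ³ − (tr M) λ² + s λ − det M, where s is the sum of the principal 2×2 minors.
tr M = 1 + 3 + 5 = 9.
s = (1·3 − (-2)²) + (1·5 − 1²) + (3·5 − 5²) = -1 + 4 + (-10) = -7.
det M (expand along row 1) = 1·(-10) − (-2)·(-15) + 1·(-13) = -53.
Characteristic polynomial: λ³ − 9λ² − 7λ + 53 = 0.
Substitute λ = y + (tr M)/3 = y + 3.000000 to remove the quadratic term: y³ + p·y + q = 0 with p = s − (tr M)²/3 = -34.000000 and q = −2(tr M)³/27 + (tr M)·s/3 − det M = -22.000000.
Three real roots ⇒ use the trigonometric (Viète) form: r = 2√(−p/3) = 6.733003, φ = arccos(3q/(p·r)) = arccos(0.288308) = 1.278337 rad.
y_k = r·cos(φ/3 − 2πk/3) for k = 0, 1, 2 gives y = 6.130935, -0.655337, -5.475598.
λ_k = y_k + 3.000000 gives λ = 9.1309, 2.3447, -2.4756 (check: the sum is 9.0000 = tr M).

Eigenvalues sorted in increasing order: [-2.4756, 2.3447, 9.1309].


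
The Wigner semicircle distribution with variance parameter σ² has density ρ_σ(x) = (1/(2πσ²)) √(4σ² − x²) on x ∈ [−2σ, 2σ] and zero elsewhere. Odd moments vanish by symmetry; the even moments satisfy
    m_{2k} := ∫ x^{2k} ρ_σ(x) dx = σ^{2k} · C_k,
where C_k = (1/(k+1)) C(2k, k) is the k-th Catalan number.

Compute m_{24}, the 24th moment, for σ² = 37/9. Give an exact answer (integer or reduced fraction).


By the scaled semicircle moment identity, m_{2k} = σ^{2k} · C_k with k = 12.
C_12 = (1/(k+1)) · C(2k, k) = (1/13) · C(24, 12) = (1/13) · 2704156 = 208012.
σ^{2k} = (σ²)^k = (37/9)^12 = 6582952005840035281/282429536481.

Therefore m_{24} = σ^{24} · C_12 = (6582952005840035281/282429536481) · 208012 = 1369333012638797418871372/282429536481.


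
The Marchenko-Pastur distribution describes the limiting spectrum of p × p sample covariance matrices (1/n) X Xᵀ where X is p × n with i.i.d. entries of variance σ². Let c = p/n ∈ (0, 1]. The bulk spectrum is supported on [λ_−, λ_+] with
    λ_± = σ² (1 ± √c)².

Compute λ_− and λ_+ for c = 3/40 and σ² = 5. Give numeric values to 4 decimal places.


c = 3/40 = 0.075000; √c = 0.273861.
λ_− = σ² (1 − √c)² = 5 · (1 − 0.273861)² = 5 · (0.726139)² = 2.636387.
λ_+ = σ² (1 + √c)² = 5 · (1 + 0.273861)² = 5 · (1.273861)² = 8.113613.

Rounded to 4 decimal places: λ_− ≈ 2.6364, λ_+ ≈ 8.1136.


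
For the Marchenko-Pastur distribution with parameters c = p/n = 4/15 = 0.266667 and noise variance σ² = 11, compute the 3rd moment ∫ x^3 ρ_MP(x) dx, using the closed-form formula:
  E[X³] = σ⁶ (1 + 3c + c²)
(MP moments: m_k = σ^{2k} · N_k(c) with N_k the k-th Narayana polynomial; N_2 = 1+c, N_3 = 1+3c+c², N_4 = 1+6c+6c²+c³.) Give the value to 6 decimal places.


E[X³] = σ⁶ (1 + 3c + c²) (third MP moment). With σ² = 11 (so σ⁶ = 1331) and c = 4/15 = 0.266667: E[X³] = 1331 · (1 + 3·0.266667 + (0.266667)²) = 1331 · 1.871111.

So E[X^3] = 2490.448889.


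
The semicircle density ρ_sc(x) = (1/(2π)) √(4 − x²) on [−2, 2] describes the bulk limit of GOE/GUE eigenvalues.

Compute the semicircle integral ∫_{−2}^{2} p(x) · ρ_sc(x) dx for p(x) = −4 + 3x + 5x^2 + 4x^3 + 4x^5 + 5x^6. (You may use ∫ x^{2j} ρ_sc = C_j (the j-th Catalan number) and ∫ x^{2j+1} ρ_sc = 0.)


Write p(x) = Σ a_i x^i, split into monomials and integrate each against ρ_sc separately.
Using ∫ x^{2j} ρ_sc = C_j = (1/(j+1)) C(2j, j) (Catalan numbers) and ∫ x^{2j+1} ρ_sc = 0 (odd monomials vanish by symmetry):
  i = 0 (even): a_0 · C_{0} = -4 · 1 = -4
  i = 1 (odd): ∫ x^1 ρ_sc = 0 (vanishes)
  i = 2 (even): a_2 · C_{1} = 5 · 1 = 5
  i = 3 (odd): ∫ x^3 ρ_sc = 0 (vanishes)
  i = 5 (odd): ∫ x^5 ρ_sc = 0 (vanishes)
  i = 6 (even): a_6 · C_{3} = 5 · 5 = 25

Summing the contributions: ∫_{−2}^{2} p(x) ρ_sc(x) dx = (-4) + 5 + 25 = 26.


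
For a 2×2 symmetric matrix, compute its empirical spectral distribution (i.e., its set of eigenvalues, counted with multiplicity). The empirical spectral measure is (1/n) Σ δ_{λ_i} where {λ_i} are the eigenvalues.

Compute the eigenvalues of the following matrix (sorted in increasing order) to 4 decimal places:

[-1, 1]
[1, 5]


Since M is real symmetric, both eigenvalues are real; they are the roots of det(λI − M) = λ² − (tr M) λ + det M.
tr M = -1 + 5 = 4.
det M = (-1)·5 − 1² = -5 − 1 = -6.
Characteristic polynomial: λ² − 4λ − 6 = 0.
Discriminant Δ = (tr M)² − 4·det M = 16 − (-24) = 40; √Δ = 6.324555.
λ = (tr M ± √Δ)/2 = (4 ± 6.324555)/2, giving (tr M − √Δ)/2 = -1.1623 and (tr M + √Δ)/2 = 5.1623.

Eigenvalues sorted in increasing order: [-1.1623, 5.1623].


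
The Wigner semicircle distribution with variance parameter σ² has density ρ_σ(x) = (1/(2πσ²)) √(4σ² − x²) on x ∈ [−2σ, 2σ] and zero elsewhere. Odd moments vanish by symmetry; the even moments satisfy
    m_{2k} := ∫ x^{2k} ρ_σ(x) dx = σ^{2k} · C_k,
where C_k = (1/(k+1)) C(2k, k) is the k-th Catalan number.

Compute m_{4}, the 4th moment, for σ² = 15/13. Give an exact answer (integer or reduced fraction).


By the scaled semicircle moment identity, m_{2k} = σ^{2k} · C_k with k = 2.
C_2 = (1/(k+1)) · C(2k, k) = (1/3) · C(4, 2) = (1/3) · 6 = 2.
σ^{2k} = (σ²)^k = (15/13)^2 = 225/169.

Therefore m_{4} = σ^{4} · C_2 = (225/169) · 2 = 450/169.


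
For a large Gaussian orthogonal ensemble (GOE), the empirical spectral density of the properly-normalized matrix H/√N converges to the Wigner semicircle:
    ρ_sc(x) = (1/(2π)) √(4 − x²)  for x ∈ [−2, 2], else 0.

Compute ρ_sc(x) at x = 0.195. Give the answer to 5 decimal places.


ρ_sc(x) = (1/(2π)) √(4 − x²). With x = 0.195:
  4 − x² = 4 − (0.195)² = 4 − 0.038025 = 3.961975.
  √(4 − x²) = 1.990471.
  1/(2π) = 0.159155.
  ρ_sc(0.195) = 0.159155 · 1.990471 = 0.316793.

Rounded to 5 decimal places: ρ_sc(0.195) ≈ 0.31679.


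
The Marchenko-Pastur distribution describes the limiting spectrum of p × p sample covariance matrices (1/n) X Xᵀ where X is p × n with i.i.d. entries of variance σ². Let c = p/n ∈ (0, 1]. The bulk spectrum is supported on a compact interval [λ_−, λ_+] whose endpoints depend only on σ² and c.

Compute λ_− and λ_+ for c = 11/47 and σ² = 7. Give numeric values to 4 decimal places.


c = 11/47 = 0.234043; √c = 0.483779.
λ_− = σ² (1 − √c)² = 7 · (1 − 0.483779)² = 7 · (0.516221)² = 1.865386.
λ_+ = σ² (1 + √c)² = 7 · (1 + 0.483779)² = 7 · (1.483779)² = 15.411210.

Rounded to 4 decimal places: λ_− ≈ 1.8654, λ_+ ≈ 15.4112.


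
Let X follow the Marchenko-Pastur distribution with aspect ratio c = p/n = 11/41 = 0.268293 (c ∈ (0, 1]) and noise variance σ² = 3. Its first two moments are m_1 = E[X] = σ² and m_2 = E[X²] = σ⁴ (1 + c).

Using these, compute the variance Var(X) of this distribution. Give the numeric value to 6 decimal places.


m_1 = E[X] = σ² = 3, so m_1² = 9.
m_2 = E[X²] = σ⁴ (1 + c) = 9 · (1 + 0.268293) = 9 · 1.268293 = 11.414634.
(Note m_2 − m_1² simplifies to c · σ⁴ = 0.268293 · 9.)

Var(X) = m_2 − m_1² = 11.414634 − 9 = 2.414634.


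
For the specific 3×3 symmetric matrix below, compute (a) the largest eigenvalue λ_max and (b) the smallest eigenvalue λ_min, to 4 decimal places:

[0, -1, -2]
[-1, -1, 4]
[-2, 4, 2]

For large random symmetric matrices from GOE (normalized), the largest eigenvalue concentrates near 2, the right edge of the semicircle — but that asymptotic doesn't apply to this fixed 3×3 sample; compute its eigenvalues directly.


Since M is real symmetric, all three eigenvalues are real; they are the roots of det(λI − M) = λ³ − (tr M) λ² + s λ − det M, where s is the sum of the principal 2×2 minors.
tr M = 0 + (-1) + 2 = 1.
s = (0·(-1) − (-1)²) + (0·2 − (-2)²) + ((-1)·2 − 4²) = -1 + (-4) + (-18) = -23.
det M (expand along row 1) = 0·(-18) − (-1)·6 + (-2)·(-6) = 18.
Characteristic polynomial: λ³ − λ² − 23λ − 18 = 0.
Substitute λ = y + (tr M)/3 = y + 0.333333 to remove the quadratic term: y³ + p·y + q = 0 with p = s − (tr M)²/3 = -23.333333 and q = −2(tr M)³/27 + (tr M)·s/3 − det M = -25.740741.
Three real roots ⇒ use the trigonometric (Viète) form: r = 2√(−p/3) = 5.577734, φ = arccos(3q/(p·r)) = arccos(0.593346) = 0.935587 rad.
y_k = r·cos(φ/3 − 2πk/3) for k = 0, 1, 2 gives y = 5.308685, -1.172204, -4.136481.
λ_k = y_k + 0.333333 gives λ = 5.6420, -0.8389, -3.8031 (check: the sum is 1.0000 = tr M).

Hence λ_max = 5.6420 and λ_min = -3.8031.


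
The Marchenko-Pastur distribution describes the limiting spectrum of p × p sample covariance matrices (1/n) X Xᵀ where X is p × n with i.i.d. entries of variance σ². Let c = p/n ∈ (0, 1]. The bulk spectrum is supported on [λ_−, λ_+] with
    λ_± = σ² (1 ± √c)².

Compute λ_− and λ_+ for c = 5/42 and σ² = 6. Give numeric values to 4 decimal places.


c = 5/42 = 0.119048; √c = 0.345033.
λ_− = σ² (1 − √c)² = 6 · (1 − 0.345033)² = 6 · (0.654967)² = 2.573892.
λ_+ = σ² (1 + √c)² = 6 · (1 + 0.345033)² = 6 · (1.345033)² = 10.854679.

Rounded to 4 decimal places: λ_− ≈ 2.5739, λ_+ ≈ 10.8547.


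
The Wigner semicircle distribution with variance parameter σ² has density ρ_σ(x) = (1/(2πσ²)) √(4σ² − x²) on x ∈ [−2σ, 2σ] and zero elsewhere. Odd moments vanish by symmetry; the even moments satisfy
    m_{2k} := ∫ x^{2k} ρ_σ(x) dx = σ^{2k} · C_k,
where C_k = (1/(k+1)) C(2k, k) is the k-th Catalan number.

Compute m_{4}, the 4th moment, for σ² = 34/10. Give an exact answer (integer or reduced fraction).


By the scaled semicircle moment identity, m_{2k} = σ^{2k} · C_k with k = 2.
C_2 = (1/(k+1)) · C(2k, k) = (1/3) · C(4, 2) = (1/3) · 6 = 2.
σ^{2k} = (σ²)^k = (34/10)^2 = 289/25.

Therefore m_{4} = σ^{4} · C_2 = (289/25) · 2 = 578/25.


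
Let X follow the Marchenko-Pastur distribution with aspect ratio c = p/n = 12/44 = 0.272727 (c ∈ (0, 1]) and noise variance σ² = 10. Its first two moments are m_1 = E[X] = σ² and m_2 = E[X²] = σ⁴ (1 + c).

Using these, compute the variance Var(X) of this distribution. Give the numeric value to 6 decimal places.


m_1 = E[X] = σ² = 10, so m_1² = 100.
m_2 = E[X²] = σ⁴ (1 + c) = 100 · (1 + 0.272727) = 100 · 1.272727 = 127.272727.
(Note m_2 − m_1² simplifies to c · σ⁴ = 0.272727 · 100.)

Var(X) = m_2 − m_1² = 127.272727 − 100 = 27.272727.


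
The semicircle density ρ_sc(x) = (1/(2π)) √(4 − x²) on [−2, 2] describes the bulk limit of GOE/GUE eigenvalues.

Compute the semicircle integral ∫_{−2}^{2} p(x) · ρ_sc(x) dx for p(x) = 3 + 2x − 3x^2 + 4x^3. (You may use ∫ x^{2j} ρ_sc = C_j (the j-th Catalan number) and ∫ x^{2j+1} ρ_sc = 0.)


Write p(x) = Σ a_i x^i, split into monomials and integrate each against ρ_sc separately.
Using ∫ x^{2j} ρ_sc = C_j = (1/(j+1)) C(2j, j) (Catalan numbers) and ∫ x^{2j+1} ρ_sc = 0 (odd monomials vanish by symmetry):
  i = 0 (even): a_0 · C_{0} = 3 · 1 = 3
  i = 1 (odd): ∫ x^1 ρ_sc = 0 (vanishes)
  i = 2 (even): a_2 · C_{1} = -3 · 1 = -3
  i = 3 (odd): ∫ x^3 ρ_sc = 0 (vanishes)

Summing the contributions: ∫_{−2}^{2} p(x) ρ_sc(x) dx = 3 + (-3) = 0.


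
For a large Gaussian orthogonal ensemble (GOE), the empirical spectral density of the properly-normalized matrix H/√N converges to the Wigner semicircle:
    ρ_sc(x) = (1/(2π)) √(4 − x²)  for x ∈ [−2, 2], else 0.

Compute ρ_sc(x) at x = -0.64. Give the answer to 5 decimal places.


ρ_sc(x) = (1/(2π)) √(4 − x²). With x = -0.64:
  4 − x² = 4 − (-0.64)² = 4 − 0.409600 = 3.590400.
  √(4 − x²) = 1.894835.
  1/(2π) = 0.159155.
  ρ_sc(-0.64) = 0.159155 · 1.894835 = 0.301572.

Rounded to 5 decimal places: ρ_sc(-0.64) ≈ 0.30157.


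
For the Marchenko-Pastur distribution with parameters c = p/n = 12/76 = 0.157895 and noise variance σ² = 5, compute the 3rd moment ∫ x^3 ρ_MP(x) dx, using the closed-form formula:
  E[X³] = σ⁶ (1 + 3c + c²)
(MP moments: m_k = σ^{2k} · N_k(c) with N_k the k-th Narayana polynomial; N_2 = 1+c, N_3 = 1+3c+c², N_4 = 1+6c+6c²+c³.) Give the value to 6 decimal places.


E[X³] = σ⁶ (1 + 3c + c²) (third MP moment). With σ² = 5 (so σ⁶ = 125) and c = 12/76 = 0.157895: E[X³] = 125 · (1 + 3·0.157895 + (0.157895)²) = 125 · 1.498615.

So E[X^3] = 187.326870.


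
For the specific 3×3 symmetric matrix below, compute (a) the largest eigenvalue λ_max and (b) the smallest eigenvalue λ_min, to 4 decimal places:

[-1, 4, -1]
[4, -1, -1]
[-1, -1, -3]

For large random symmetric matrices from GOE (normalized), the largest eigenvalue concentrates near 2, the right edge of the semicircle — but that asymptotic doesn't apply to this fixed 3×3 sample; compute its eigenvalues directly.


Since M is real symmetric, all three eigenvalues are real; they are the roots of det(λI − M) = λ³ − (tr M) λ² + s λ − det M, where s is the sum of the principal 2×2 minors.
tr M = -1 + (-1) + (-3) = -5.
s = ((-1)·(-1) − 4²) + ((-1)·(-3) − (-1)²) + ((-1)·(-3) − (-1)²) = -15 + 2 + 2 = -11.
det M (expand along row 1) = (-1)·2 − 4·(-13) + (-1)·(-5) = 55.
Characteristic polynomial: λ³ + 5λ² − 11λ − 55 = 0.
Substitute λ = y + (tr M)/3 = y − 1.666667 to remove the quadratic term: y³ + p·y + q = 0 with p = s − (tr M)²/3 = -19.333333 and q = −2(tr M)³/27 + (tr M)·s/3 − det M = -27.407407.
Three real roots ⇒ use the trigonometric (Viète) form: r = 2√(−p/3) = 5.077182, φ = arccos(3q/(p·r)) = arccos(0.837644) = 0.577840 rad.
y_k = r·cos(φ/3 − 2πk/3) for k = 0, 1, 2 gives y = 4.983291, -1.649958, -3.333333.
λ_k = y_k − 1.666667 gives λ = 3.3166, -3.3166, -5.0000 (check: the sum is -5.0000 = tr M).

Hence λ_max = 3.3166 and λ_min = -5.0000.


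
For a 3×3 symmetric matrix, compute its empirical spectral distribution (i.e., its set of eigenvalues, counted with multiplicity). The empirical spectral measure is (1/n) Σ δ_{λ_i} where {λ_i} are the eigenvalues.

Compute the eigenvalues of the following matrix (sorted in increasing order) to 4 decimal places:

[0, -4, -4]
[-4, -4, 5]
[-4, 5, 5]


Since M is real symmetric, all three eigenvalues are real; they are the roots of det(λI − M) = λ³ − (tr M) λ² + s λ − det M, where s is the sum of the principal 2×2 minors.
tr M = 0 + (-4) + 5 = 1.
s = (0·(-4) − (-4)²) + (0·5 − (-4)²) + ((-4)·5 − 5²) = -16 + (-16) + (-45) = -77.
det M (expand along row 1) = 0·(-45) − (-4)·0 + (-4)·(-36) = 144.
Characteristic polynomial: λ³ − λ² − 77λ − 144 = 0.
Substitute λ = y + (tr M)/3 = y + 0.333333 to remove the quadratic term: y³ + p·y + q = 0 with p = s − (tr M)²/3 = -77.333333 and q = −2(tr M)³/27 + (tr M)·s/3 − det M = -169.740741.
Three real roots ⇒ use the trigonometric (Viète) form: r = 2√(−p/3) = 10.154364, φ = arccos(3q/(p·r)) = arccos(0.648467) = 0.865227 rad.
y_k = r·cos(φ/3 − 2πk/3) for k = 0, 1, 2 gives y = 9.734964, -2.366245, -7.368719.
λ_k = y_k + 0.333333 gives λ = 10.0683, -2.0329, -7.0354 (check: the sum is 1.0000 = tr M).

Eigenvalues sorted in increasing order: [-7.0354, -2.0329, 10.0683].


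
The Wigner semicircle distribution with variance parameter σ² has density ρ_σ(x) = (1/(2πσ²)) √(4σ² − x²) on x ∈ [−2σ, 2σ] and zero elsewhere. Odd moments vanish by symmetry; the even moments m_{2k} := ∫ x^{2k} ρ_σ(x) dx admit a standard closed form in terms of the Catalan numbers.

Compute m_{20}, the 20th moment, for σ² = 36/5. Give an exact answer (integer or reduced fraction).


By the scaled semicircle moment identity, m_{2k} = σ^{2k} · C_k with k = 10.
C_10 = (1/(k+1)) · C(2k, k) = (1/11) · C(20, 10) = (1/11) · 184756 = 16796.
σ^{2k} = (σ²)^k = (36/5)^10 = 3656158440062976/9765625.

Therefore m_{20} = σ^{20} · C_10 = (3656158440062976/9765625) · 16796 = 61408837159297744896/9765625.


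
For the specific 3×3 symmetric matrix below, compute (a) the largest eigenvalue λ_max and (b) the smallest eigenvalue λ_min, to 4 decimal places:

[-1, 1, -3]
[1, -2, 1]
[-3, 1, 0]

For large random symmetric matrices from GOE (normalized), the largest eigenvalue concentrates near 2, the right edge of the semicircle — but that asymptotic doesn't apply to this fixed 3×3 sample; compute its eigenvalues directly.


Since M is real symmetric, all three eigenvalues are real; they are the roots of det(λI − M) = λ³ − (tr M) λ² + s λ − det M, where s is the sum of the principal 2×2 minors.
tr M = -1 + (-2) + 0 = -3.
s = ((-1)·(-2) − 1²) + ((-1)·0 − (-3)²) + ((-2)·0 − 1²) = 1 + (-9) + (-1) = -9.
det M (expand along row 1) = (-1)·(-1) − 1·3 + (-3)·(-5) = 13.
Characteristic polynomial: λ³ + 3λ² − 9λ − 13 = 0.
Substitute λ = y + (tr M)/3 = y − 1.000000 to remove the quadratic term: y³ + p·y + q = 0 with p = s − (tr M)²/3 = -12.000000 and q = −2(tr M)³/27 + (tr M)·s/3 − det M = -2.000000.
Three real roots ⇒ use the trigonometric (Viète) form: r = 2√(−p/3) = 4.000000, φ = arccos(3q/(p·r)) = arccos(0.125000) = 1.445468 rad.
y_k = r·cos(φ/3 − 2πk/3) for k = 0, 1, 2 gives y = 3.544607, -0.167055, -3.377552.
λ_k = y_k − 1.000000 gives λ = 2.5446, -1.1671, -4.3776 (check: the sum is -3.0000 = tr M).

Hence λ_max = 2.5446 and λ_min = -4.3776.


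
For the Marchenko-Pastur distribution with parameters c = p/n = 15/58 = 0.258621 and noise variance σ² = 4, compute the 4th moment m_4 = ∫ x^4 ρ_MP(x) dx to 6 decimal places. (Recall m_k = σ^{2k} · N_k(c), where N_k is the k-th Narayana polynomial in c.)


E[X⁴] = σ⁸ (1 + 6c + 6c² + c³) (fourth MP moment). With σ² = 4 (so σ⁸ = 256) and c = 15/58 = 0.258621: E[X⁴] = 256 · (1 + 6·0.258621 + 6·(0.258621)² + (0.258621)³) = 256 · 2.970330.

So E[X^4] = 760.404445.


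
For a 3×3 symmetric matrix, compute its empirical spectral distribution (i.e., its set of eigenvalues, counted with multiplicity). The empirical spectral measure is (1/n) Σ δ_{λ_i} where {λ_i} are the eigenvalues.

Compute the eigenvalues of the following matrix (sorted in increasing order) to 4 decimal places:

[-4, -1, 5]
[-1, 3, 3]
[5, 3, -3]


Since M is real symmetric, all three eigenvalues are real; they are the roots of det(λI − M) = λ³ − (tr M) λ² + s λ − det M, where s is the sum of the principal 2×2 minors.
tr M = -4 + 3 + (-3) = -4.
s = ((-4)·3 − (-1)²) + ((-4)·(-3) − 5²) + (3·(-3) − 3²) = -13 + (-13) + (-18) = -44.
det M (expand along row 1) = (-4)·(-18) − (-1)·(-12) + 5·(-18) = -30.
Characteristic polynomial: λ³ + 4λ² − 44λ + 30 = 0.
Substitute λ = y + (tr M)/3 = y − 1.333333 to remove the quadratic term: y³ + p·y + q = 0 with p = s − (tr M)²/3 = -49.333333 and q = −2(tr M)³/27 + (tr M)·s/3 − det M = 93.407407.
Three real roots ⇒ use the trigonometric (Viète) form: r = 2√(−p/3) = 8.110350, φ = arccos(3q/(p·r)) = arccos(-0.700362) = 2.346701 rad.
y_k = r·cos(φ/3 − 2πk/3) for k = 0, 1, 2 gives y = 5.753003, 2.074311, -7.827315.
λ_k = y_k − 1.333333 gives λ = 4.4197, 0.7410, -9.1606 (check: the sum is -4.0000 = tr M).

Eigenvalues sorted in increasing order: [-9.1606, 0.7410, 4.4197].


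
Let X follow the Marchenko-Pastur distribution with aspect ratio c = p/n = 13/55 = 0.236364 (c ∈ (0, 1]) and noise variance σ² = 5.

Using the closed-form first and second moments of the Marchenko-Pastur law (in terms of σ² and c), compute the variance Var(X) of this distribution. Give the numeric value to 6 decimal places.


Recall the MP moments m_1 = E[X] = σ² and m_2 = E[X²] = σ⁴ (1 + c).
m_1 = E[X] = σ² = 5, so m_1² = 25.
m_2 = E[X²] = σ⁴ (1 + c) = 25 · (1 + 0.236364) = 25 · 1.236364 = 30.909091.
(Note m_2 − m_1² simplifies to c · σ⁴ = 0.236364 · 25.)

Var(X) = m_2 − m_1² = 30.909091 − 25 = 5.909091.


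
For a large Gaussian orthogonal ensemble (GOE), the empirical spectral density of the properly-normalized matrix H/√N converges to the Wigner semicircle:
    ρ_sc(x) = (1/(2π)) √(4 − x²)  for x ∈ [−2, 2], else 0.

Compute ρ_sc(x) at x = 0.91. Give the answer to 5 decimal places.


ρ_sc(x) = (1/(2π)) √(4 − x²). With x = 0.91:
  4 − x² = 4 − (0.91)² = 4 − 0.828100 = 3.171900.
  √(4 − x²) = 1.780983.
  1/(2π) = 0.159155.
  ρ_sc(0.91) = 0.159155 · 1.780983 = 0.283452.

Rounded to 5 decimal places: ρ_sc(0.91) ≈ 0.28345.


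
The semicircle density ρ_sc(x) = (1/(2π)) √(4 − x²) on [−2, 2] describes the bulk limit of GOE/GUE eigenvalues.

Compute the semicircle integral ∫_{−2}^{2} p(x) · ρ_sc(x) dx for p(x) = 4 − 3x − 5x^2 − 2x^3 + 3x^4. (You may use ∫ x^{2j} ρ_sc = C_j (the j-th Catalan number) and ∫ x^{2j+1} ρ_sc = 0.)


Write p(x) = Σ a_i x^i, split into monomials and integrate each against ρ_sc separately.
Using ∫ x^{2j} ρ_sc = C_j = (1/(j+1)) C(2j, j) (Catalan numbers) and ∫ x^{2j+1} ρ_sc = 0 (odd monomials vanish by symmetry):
  i = 0 (even): a_0 · C_{0} = 4 · 1 = 4
  i = 1 (odd): ∫ x^1 ρ_sc = 0 (vanishes)
  i = 2 (even): a_2 · C_{1} = -5 · 1 = -5
  i = 3 (odd): ∫ x^3 ρ_sc = 0 (vanishes)
  i = 4 (even): a_4 · C_{2} = 3 · 2 = 6

Summing the contributions: ∫_{−2}^{2} p(x) ρ_sc(x) dx = 4 + (-5) + 6 = 5.


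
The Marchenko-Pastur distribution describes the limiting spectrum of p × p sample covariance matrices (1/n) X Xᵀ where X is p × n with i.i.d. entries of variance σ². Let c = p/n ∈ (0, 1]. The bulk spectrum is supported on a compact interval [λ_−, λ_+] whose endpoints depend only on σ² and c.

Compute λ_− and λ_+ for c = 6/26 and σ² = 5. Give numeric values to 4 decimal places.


c = 6/26 = 0.230769; √c = 0.480384.
λ_− = σ² (1 − √c)² = 5 · (1 − 0.480384)² = 5 · (0.519616)² = 1.350002.
λ_+ = σ² (1 + √c)² = 5 · (1 + 0.480384)² = 5 · (1.480384)² = 10.957691.

Rounded to 4 decimal places: λ_− ≈ 1.3500, λ_+ ≈ 10.9577.


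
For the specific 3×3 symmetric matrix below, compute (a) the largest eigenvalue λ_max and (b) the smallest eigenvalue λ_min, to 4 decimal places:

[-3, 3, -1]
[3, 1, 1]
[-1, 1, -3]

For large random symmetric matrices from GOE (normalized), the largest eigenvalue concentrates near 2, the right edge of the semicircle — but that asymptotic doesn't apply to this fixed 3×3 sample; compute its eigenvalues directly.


Since M is real symmetric, all three eigenvalues are real; they are the roots of det(λI − M) = λ³ − (tr M) λ² + s λ − det M, where s is the sum of the principal 2×2 minors.
tr M = -3 + 1 + (-3) = -5.
s = ((-3)·1 − 3²) + ((-3)·(-3) − (-1)²) + (1·(-3) − 1²) = -12 + 8 + (-4) = -8.
det M (expand along row 1) = (-3)·(-4) − 3·(-8) + (-1)·4 = 32.
Characteristic polynomial: λ³ + 5λ² − 8λ − 32 = 0.
Substitute λ = y + (tr M)/3 = y − 1.666667 to remove the quadratic term: y³ + p·y + q = 0 with p = s − (tr M)²/3 = -16.333333 and q = −2(tr M)³/27 + (tr M)·s/3 − det M = -9.407407.
Three real roots ⇒ use the trigonometric (Viète) form: r = 2√(−p/3) = 4.666667, φ = arccos(3q/(p·r)) = arccos(0.370262) = 1.191505 rad.
y_k = r·cos(φ/3 − 2πk/3) for k = 0, 1, 2 gives y = 4.303413, -0.588438, -3.714975.
λ_k = y_k − 1.666667 gives λ = 2.6367, -2.2551, -5.3816 (check: the sum is -5.0000 = tr M).

Hence λ_max = 2.6367 and λ_min = -5.3816.
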